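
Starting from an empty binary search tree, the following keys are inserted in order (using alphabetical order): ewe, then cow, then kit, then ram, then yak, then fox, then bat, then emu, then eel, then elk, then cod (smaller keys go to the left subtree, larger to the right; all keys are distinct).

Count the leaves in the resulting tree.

4

Insert ewe: tree is empty, so ewe becomes the root.
Insert cow: cow < ewe → go left. Place as left child of ewe.
Insert kit: kit > ewe → go right. Place as right child of ewe.
Insert ram: ram > ewe → go right; ram > kit → go right. Place as right child of kit.
Insert yak: yak > ewe → go right; yak > kit → go right; yak > ram → go right. Place as right child of ram.
Insert fox: fox > ewe → go right; fox < kit → go left. Place as left child of kit.
Insert bat: bat < ewe → go left; bat < cow → go left. Place as left child of cow.
Insert emu: emu < ewe → go left; emu > cow → go right. Place as right child of cow.
Insert eel: eel < ewe → go left; eel > cow → go right; eel < emu → go left. Place as left child of emu.
Insert elk: elk < ewe → go left; elk > cow → go right; elk < emu → go left; elk > eel → go right. Place as right child of eel.
Insert cod: cod < ewe → go left; cod < cow → go left; cod > bat → go right. Place as right child of bat.

Leaves: cod, elk, fox, yak — 4 in total.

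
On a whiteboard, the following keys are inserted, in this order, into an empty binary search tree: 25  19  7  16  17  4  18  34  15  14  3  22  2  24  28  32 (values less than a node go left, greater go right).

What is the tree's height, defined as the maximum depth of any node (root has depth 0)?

25: root
19: left child of 25 (depth 1)
7: left child of 19 (depth 2)
16: right child of 7 (depth 3)
17: right child of 16 (depth 4)
4: left child of 7 (depth 3)
18: right child of 17 (depth 5)
34: right child of 25 (depth 1)
15: left child of 16 (depth 4)
14: left child of 15 (depth 5)
3: left child of 4 (depth 4)
22: right child of 19 (depth 2)
2: left child of 3 (depth 5)
24: right child of 22 (depth 3)
28: left child of 34 (depth 2)
32: right child of 28 (depth 3)

The deepest node is 18 at depth 5.

5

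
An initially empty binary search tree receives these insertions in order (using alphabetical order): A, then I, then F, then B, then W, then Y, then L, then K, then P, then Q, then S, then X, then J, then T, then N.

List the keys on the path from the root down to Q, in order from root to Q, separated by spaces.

A I W L P Q

A: root
I: right child of A (depth 1)
F: left child of I (depth 2)
B: left child of F (depth 3)
W: right child of I (depth 2)
Y: right child of W (depth 3)
L: left child of W (depth 3)
K: left child of L (depth 4)
P: right child of L (depth 4)
Q: right child of P (depth 5)
S: right child of Q (depth 6)
X: left child of Y (depth 4)
J: left child of K (depth 5)
T: right child of S (depth 7)
N: left child of P (depth 5)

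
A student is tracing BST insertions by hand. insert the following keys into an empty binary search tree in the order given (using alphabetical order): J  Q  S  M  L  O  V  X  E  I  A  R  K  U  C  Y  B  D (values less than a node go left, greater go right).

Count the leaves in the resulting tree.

8

Insert J: tree is empty, so J becomes the root.
Insert Q: Q > J → go right. Place as right child of J.
Insert S: S > J → go right; S > Q → go right. Place as right child of Q.
Insert M: M > J → go right; M < Q → go left. Place as left child of Q.
Insert L: L > J → go right; L < Q → go left; L < M → go left. Place as left child of M.
Insert O: O > J → go right; O < Q → go left; O > M → go right. Place as right child of M.
Insert V: V > J → go right; V > Q → go right; V > S → go right. Place as right child of S.
Insert X: X > J → go right; X > Q → go right; X > S → go right; X > V → go right. Place as right child of V.
Insert E: E < J → go left. Place as left child of J.
Insert I: I < J → go left; I > E → go right. Place as right child of E.
Insert A: A < J → go left; A < E → go left. Place as left child of E.
Insert R: R > J → go right; R > Q → go right; R < S → go left. Place as left child of S.
Insert K: K > J → go right; K < Q → go left; K < M → go left; K < L → go left. Place as left child of L.
Insert U: U > J → go right; U > Q → go right; U > S → go right; U < V → go left. Place as left child of V.
Insert C: C < J → go left; C < E → go left; C > A → go right. Place as right child of A.
Insert Y: Y > J → go right; Y > Q → go right; Y > S → go right; Y > V → go right; Y > X → go right. Place as right child of X.
Insert B: B < J → go left; B < E → go left; B > A → go right; B < C → go left. Place as left child of C.
Insert D: D < J → go left; D < E → go left; D > A → go right; D > C → go right. Place as right child of C.

Leaves: B, D, I, K, O, R, U, Y — 8 in total.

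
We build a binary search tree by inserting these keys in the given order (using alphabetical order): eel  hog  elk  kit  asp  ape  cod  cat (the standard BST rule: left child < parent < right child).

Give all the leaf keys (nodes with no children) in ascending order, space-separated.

eel: root
hog: right child of eel (depth 1)
elk: left child of hog (depth 2)
kit: right child of hog (depth 2)
asp: left child of eel (depth 1)
ape: left child of asp (depth 2)
cod: right child of asp (depth 2)
cat: left child of cod (depth 3)

ape cat elk kit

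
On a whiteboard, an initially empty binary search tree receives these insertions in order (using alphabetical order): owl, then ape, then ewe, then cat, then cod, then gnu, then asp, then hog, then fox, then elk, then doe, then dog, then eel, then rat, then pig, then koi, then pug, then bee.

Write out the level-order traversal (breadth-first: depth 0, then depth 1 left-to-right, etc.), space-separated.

owl ape rat ewe pig cat gnu pug asp cod fox hog bee elk koi doe dog eel

Insert owl: tree is empty, so owl becomes the root.
Insert ape: ape < owl → go left. Place as left child of owl.
Insert ewe: ewe < owl → go left; ewe > ape → go right. Place as right child of ape.
Insert cat: cat < owl → go left; cat > ape → go right; cat < ewe → go left. Place as left child of ewe.
Insert cod: cod < owl → go left; cod > ape → go right; cod < ewe → go left; cod > cat → go right. Place as right child of cat.
Insert gnu: gnu < owl → go left; gnu > ape → go right; gnu > ewe → go right. Place as right child of ewe.
Insert asp: asp < owl → go left; asp > ape → go right; asp < ewe → go left; asp < cat → go left. Place as left child of cat.
Insert hog: hog < owl → go left; hog > ape → go right; hog > ewe → go right; hog > gnu → go right. Place as right child of gnu.
Insert fox: fox < owl → go left; fox > ape → go right; fox > ewe → go right; fox < gnu → go left. Place as left child of gnu.
Insert elk: elk < owl → go left; elk > ape → go right; elk < ewe → go left; elk > cat → go right; elk > cod → go right. Place as right child of cod.
Insert doe: doe < owl → go left; doe > ape → go right; doe < ewe → go left; doe > cat → go right; doe > cod → go right; doe < elk → go left. Place as left child of elk.
Insert dog: dog < owl → go left; dog > ape → go right; dog < ewe → go left; dog > cat → go right; dog > cod → go right; dog < elk → go left; dog > doe → go right. Place as right child of doe.
Insert eel: eel < owl → go left; eel > ape → go right; eel < ewe → go left; eel > cat → go right; eel > cod → go right; eel < elk → go left; eel > doe → go right; eel > dog → go right. Place as right child of dog.
Insert rat: rat > owl → go right. Place as right child of owl.
Insert pig: pig > owl → go right; pig < rat → go left. Place as left child of rat.
Insert koi: koi < owl → go left; koi > ape → go right; koi > ewe → go right; koi > gnu → go right; koi > hog → go right. Place as right child of hog.
Insert pug: pug > owl → go right; pug < rat → go left; pug > pig → go right. Place as right child of pig.
Insert bee: bee < owl → go left; bee > ape → go right; bee < ewe → go left; bee < cat → go left; bee > asp → go right. Place as right child of asp.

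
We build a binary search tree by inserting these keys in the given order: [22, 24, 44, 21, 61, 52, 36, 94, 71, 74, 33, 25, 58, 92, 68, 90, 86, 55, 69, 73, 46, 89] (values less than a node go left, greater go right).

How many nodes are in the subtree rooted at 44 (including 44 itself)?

19

Resulting structure (node: left, right):
  22: L=21, R=24
  24: L=–, R=44
  44: L=36, R=61
  21: L=–, R=–
  61: L=52, R=94
  52: L=46, R=58
  36: L=33, R=–
  94: L=71, R=–
  71: L=68, R=74
  74: L=73, R=92
  33: L=25, R=–
  25: L=–, R=–
  58: L=55, R=–
  92: L=90, R=–
  68: L=–, R=69
  90: L=86, R=–
  86: L=–, R=89
  55: L=–, R=–
  69: L=–, R=–
  73: L=–, R=–
  46: L=–, R=–
  89: L=–, R=–

Subtree rooted at 44 contains: 44, 36, 33, 25, 61, 52, 46, 58, 55, 94, 71, 68, 69, 74, 73, 92, 90, 86, 89 — 19 nodes.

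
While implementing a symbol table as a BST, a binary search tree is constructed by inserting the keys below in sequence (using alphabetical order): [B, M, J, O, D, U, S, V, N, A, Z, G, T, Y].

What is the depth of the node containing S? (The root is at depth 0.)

Insert B: tree is empty, so B becomes the root.
Insert M: M > B → go right. Place as right child of B.
Insert J: J > B → go right; J < M → go left. Place as left child of M.
Insert O: O > B → go right; O > M → go right. Place as right child of M.
Insert D: D > B → go right; D < M → go left; D < J → go left. Place as left child of J.
Insert U: U > B → go right; U > M → go right; U > O → go right. Place as right child of O.
Insert S: S > B → go right; S > M → go right; S > O → go right; S < U → go left. Place as left child of U.
Insert V: V > B → go right; V > M → go right; V > O → go right; V > U → go right. Place as right child of U.
Insert N: N > B → go right; N > M → go right; N < O → go left. Place as left child of O.
Insert A: A < B → go left. Place as left child of B.
Insert Z: Z > B → go right; Z > M → go right; Z > O → go right; Z > U → go right; Z > V → go right. Place as right child of V.
Insert G: G > B → go right; G < M → go left; G < J → go left; G > D → go right. Place as right child of D.
Insert T: T > B → go right; T > M → go right; T > O → go right; T < U → go left; T > S → go right. Place as right child of S.
Insert Y: Y > B → go right; Y > M → go right; Y > O → go right; Y > U → go right; Y > V → go right; Y < Z → go left. Place as left child of Z.

Path to S: B → M → O → U → S, which is 4 edges.

4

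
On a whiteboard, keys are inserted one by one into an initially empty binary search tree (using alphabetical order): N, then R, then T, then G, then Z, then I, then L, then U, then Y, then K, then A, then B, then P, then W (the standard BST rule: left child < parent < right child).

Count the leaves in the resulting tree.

4

Insert N: tree is empty, so N becomes the root.
Insert R: R > N → go right. Place as right child of N.
Insert T: T > N → go right; T > R → go right. Place as right child of R.
Insert G: G < N → go left. Place as left child of N.
Insert Z: Z > N → go right; Z > R → go right; Z > T → go right. Place as right child of T.
Insert I: I < N → go left; I > G → go right. Place as right child of G.
Insert L: L < N → go left; L > G → go right; L > I → go right. Place as right child of I.
Insert U: U > N → go right; U > R → go right; U > T → go right; U < Z → go left. Place as left child of Z.
Insert Y: Y > N → go right; Y > R → go right; Y > T → go right; Y < Z → go left; Y > U → go right. Place as right child of U.
Insert K: K < N → go left; K > G → go right; K > I → go right; K < L → go left. Place as left child of L.
Insert A: A < N → go left; A < G → go left. Place as left child of G.
Insert B: B < N → go left; B < G → go left; B > A → go right. Place as right child of A.
Insert P: P > N → go right; P < R → go left. Place as left child of R.
Insert W: W > N → go right; W > R → go right; W > T → go right; W < Z → go left; W > U → go right; W < Y → go left. Place as left child of Y.

Leaves: B, K, P, W — 4 in total.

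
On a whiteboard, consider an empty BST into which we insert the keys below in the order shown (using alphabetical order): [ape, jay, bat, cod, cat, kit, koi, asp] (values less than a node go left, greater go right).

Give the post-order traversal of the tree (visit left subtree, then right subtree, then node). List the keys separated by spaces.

asp cat cod bat koi kit jay ape

Insert ape: tree is empty, so ape becomes the root.
Insert jay: jay > ape → go right. Place as right child of ape.
Insert bat: bat > ape → go right; bat < jay → go left. Place as left child of jay.
Insert cod: cod > ape → go right; cod < jay → go left; cod > bat → go right. Place as right child of bat.
Insert cat: cat > ape → go right; cat < jay → go left; cat > bat → go right; cat < cod → go left. Place as left child of cod.
Insert kit: kit > ape → go right; kit > jay → go right. Place as right child of jay.
Insert koi: koi > ape → go right; koi > jay → go right; koi > kit → go right. Place as right child of kit.
Insert asp: asp > ape → go right; asp < jay → go left; asp < bat → go left. Place as left child of bat.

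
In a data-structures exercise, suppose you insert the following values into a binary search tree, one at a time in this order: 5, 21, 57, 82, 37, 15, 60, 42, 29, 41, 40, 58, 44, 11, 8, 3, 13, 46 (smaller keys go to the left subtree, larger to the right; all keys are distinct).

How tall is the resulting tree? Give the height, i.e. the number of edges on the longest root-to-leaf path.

5: root
21: right child of 5 (depth 1)
57: right child of 21 (depth 2)
82: right child of 57 (depth 3)
37: left child of 57 (depth 3)
15: left child of 21 (depth 2)
60: left child of 82 (depth 4)
42: right child of 37 (depth 4)
29: left child of 37 (depth 4)
41: left child of 42 (depth 5)
40: left child of 41 (depth 6)
58: left child of 60 (depth 5)
44: right child of 42 (depth 5)
11: left child of 15 (depth 3)
8: left child of 11 (depth 4)
3: left child of 5 (depth 1)
13: right child of 11 (depth 4)
46: right child of 44 (depth 6)

The deepest node is 40 at depth 6.

6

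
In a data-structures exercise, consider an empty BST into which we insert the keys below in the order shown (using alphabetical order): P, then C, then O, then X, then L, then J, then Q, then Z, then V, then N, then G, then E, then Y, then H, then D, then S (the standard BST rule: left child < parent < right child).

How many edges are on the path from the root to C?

1

P: root
C: left child of P (depth 1)
O: right child of C (depth 2)
X: right child of P (depth 1)
L: left child of O (depth 3)
J: left child of L (depth 4)
Q: left child of X (depth 2)
Z: right child of X (depth 2)
V: right child of Q (depth 3)
N: right child of L (depth 4)
G: left child of J (depth 5)
E: left child of G (depth 6)
Y: left child of Z (depth 3)
H: right child of G (depth 6)
D: left child of E (depth 7)
S: left child of V (depth 4)

Path to C: P → C, which is 1 edge.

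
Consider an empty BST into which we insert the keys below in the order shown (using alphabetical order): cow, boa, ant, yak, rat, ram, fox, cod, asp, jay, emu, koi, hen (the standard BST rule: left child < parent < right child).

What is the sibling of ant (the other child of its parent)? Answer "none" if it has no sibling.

cod

Insert cow: tree is empty, so cow becomes the root.
Insert boa: boa < cow → go left. Place as left child of cow.
Insert ant: ant < cow → go left; ant < boa → go left. Place as left child of boa.
Insert yak: yak > cow → go right. Place as right child of cow.
Insert rat: rat > cow → go right; rat < yak → go left. Place as left child of yak.
Insert ram: ram > cow → go right; ram < yak → go left; ram < rat → go left. Place as left child of rat.
Insert fox: fox > cow → go right; fox < yak → go left; fox < rat → go left; fox < ram → go left. Place as left child of ram.
Insert cod: cod < cow → go left; cod > boa → go right. Place as right child of boa.
Insert asp: asp < cow → go left; asp < boa → go left; asp > ant → go right. Place as right child of ant.
Insert jay: jay > cow → go right; jay < yak → go left; jay < rat → go left; jay < ram → go left; jay > fox → go right. Place as right child of fox.
Insert emu: emu > cow → go right; emu < yak → go left; emu < rat → go left; emu < ram → go left; emu < fox → go left. Place as left child of fox.
Insert koi: koi > cow → go right; koi < yak → go left; koi < rat → go left; koi < ram → go left; koi > fox → go right; koi > jay → go right. Place as right child of jay.
Insert hen: hen > cow → go right; hen < yak → go left; hen < rat → go left; hen < ram → go left; hen > fox → go right; hen < jay → go left. Place as left child of jay.

ant's parent is boa; the other child of boa is cod.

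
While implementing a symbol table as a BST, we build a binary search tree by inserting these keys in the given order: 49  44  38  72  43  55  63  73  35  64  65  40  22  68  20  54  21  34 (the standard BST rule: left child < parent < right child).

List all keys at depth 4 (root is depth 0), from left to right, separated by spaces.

22 40 64

Insert 49: tree is empty, so 49 becomes the root.
Insert 44: 44 < 49 → go left. Place as left child of 49.
Insert 38: 38 < 49 → go left; 38 < 44 → go left. Place as left child of 44.
Insert 72: 72 > 49 → go right. Place as right child of 49.
Insert 43: 43 < 49 → go left; 43 < 44 → go left; 43 > 38 → go right. Place as right child of 38.
Insert 55: 55 > 49 → go right; 55 < 72 → go left. Place as left child of 72.
Insert 63: 63 > 49 → go right; 63 < 72 → go left; 63 > 55 → go right. Place as right child of 55.
Insert 73: 73 > 49 → go right; 73 > 72 → go right. Place as right child of 72.
Insert 35: 35 < 49 → go left; 35 < 44 → go left; 35 < 38 → go left. Place as left child of 38.
Insert 64: 64 > 49 → go right; 64 < 72 → go left; 64 > 55 → go right; 64 > 63 → go right. Place as right child of 63.
Insert 65: 65 > 49 → go right; 65 < 72 → go left; 65 > 55 → go right; 65 > 63 → go right; 65 > 64 → go right. Place as right child of 64.
Insert 40: 40 < 49 → go left; 40 < 44 → go left; 40 > 38 → go right; 40 < 43 → go left. Place as left child of 43.
Insert 22: 22 < 49 → go left; 22 < 44 → go left; 22 < 38 → go left; 22 < 35 → go left. Place as left child of 35.
Insert 68: 68 > 49 → go right; 68 < 72 → go left; 68 > 55 → go right; 68 > 63 → go right; 68 > 64 → go right; 68 > 65 → go right. Place as right child of 65.
Insert 20: 20 < 49 → go left; 20 < 44 → go left; 20 < 38 → go left; 20 < 35 → go left; 20 < 22 → go left. Place as left child of 22.
Insert 54: 54 > 49 → go right; 54 < 72 → go left; 54 < 55 → go left. Place as left child of 55.
Insert 21: 21 < 49 → go left; 21 < 44 → go left; 21 < 38 → go left; 21 < 35 → go left; 21 < 22 → go left; 21 > 20 → go right. Place as right child of 20.
Insert 34: 34 < 49 → go left; 34 < 44 → go left; 34 < 38 → go left; 34 < 35 → go left; 34 > 22 → go right. Place as right child of 22.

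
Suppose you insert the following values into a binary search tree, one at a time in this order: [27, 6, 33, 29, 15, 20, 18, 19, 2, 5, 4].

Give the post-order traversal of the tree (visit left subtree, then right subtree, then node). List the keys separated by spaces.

4 5 2 19 18 20 15 6 29 33 27

27: root
6: left child of 27 (depth 1)
33: right child of 27 (depth 1)
29: left child of 33 (depth 2)
15: right child of 6 (depth 2)
20: right child of 15 (depth 3)
18: left child of 20 (depth 4)
19: right child of 18 (depth 5)
2: left child of 6 (depth 2)
5: right child of 2 (depth 3)
4: left child of 5 (depth 4)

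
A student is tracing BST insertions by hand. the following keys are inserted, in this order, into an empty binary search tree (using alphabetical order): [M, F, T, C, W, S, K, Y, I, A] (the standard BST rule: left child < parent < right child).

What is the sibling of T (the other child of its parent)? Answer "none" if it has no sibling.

F

Insert M: tree is empty, so M becomes the root.
Insert F: F < M → go left. Place as left child of M.
Insert T: T > M → go right. Place as right child of M.
Insert C: C < M → go left; C < F → go left. Place as left child of F.
Insert W: W > M → go right; W > T → go right. Place as right child of T.
Insert S: S > M → go right; S < T → go left. Place as left child of T.
Insert K: K < M → go left; K > F → go right. Place as right child of F.
Insert Y: Y > M → go right; Y > T → go right; Y > W → go right. Place as right child of W.
Insert I: I < M → go left; I > F → go right; I < K → go left. Place as left child of K.
Insert A: A < M → go left; A < F → go left; A < C → go left. Place as left child of C.

T's parent is M; the other child of M is F.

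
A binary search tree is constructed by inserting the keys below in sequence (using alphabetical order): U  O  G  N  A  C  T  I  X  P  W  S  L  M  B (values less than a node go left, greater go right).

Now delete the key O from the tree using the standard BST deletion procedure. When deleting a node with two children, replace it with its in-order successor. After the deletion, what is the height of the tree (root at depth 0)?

6

Resulting structure (node: left, right):
  U: L=O, R=X
  O: L=G, R=T
  G: L=A, R=N
  N: L=I, R=–
  A: L=–, R=C
  C: L=B, R=–
  T: L=P, R=–
  I: L=–, R=L
  X: L=W, R=–
  P: L=–, R=S
  W: L=–, R=–
  S: L=–, R=–
  L: L=–, R=M
  M: L=–, R=–
  B: L=–, R=–

Delete O (two children — replace with in-order successor).
After deletion, deepest node is M at depth 6.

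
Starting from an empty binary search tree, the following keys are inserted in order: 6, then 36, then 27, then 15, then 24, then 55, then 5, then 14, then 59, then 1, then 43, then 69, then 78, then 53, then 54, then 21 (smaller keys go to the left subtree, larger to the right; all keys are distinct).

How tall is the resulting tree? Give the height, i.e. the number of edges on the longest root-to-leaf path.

Insert 6: tree is empty, so 6 becomes the root.
Insert 36: 36 > 6 → go right. Place as right child of 6.
Insert 27: 27 > 6 → go right; 27 < 36 → go left. Place as left child of 36.
Insert 15: 15 > 6 → go right; 15 < 36 → go left; 15 < 27 → go left. Place as left child of 27.
Insert 24: 24 > 6 → go right; 24 < 36 → go left; 24 < 27 → go left; 24 > 15 → go right. Place as right child of 15.
Insert 55: 55 > 6 → go right; 55 > 36 → go right. Place as right child of 36.
Insert 5: 5 < 6 → go left. Place as left child of 6.
Insert 14: 14 > 6 → go right; 14 < 36 → go left; 14 < 27 → go left; 14 < 15 → go left. Place as left child of 15.
Insert 59: 59 > 6 → go right; 59 > 36 → go right; 59 > 55 → go right. Place as right child of 55.
Insert 1: 1 < 6 → go left; 1 < 5 → go left. Place as left child of 5.
Insert 43: 43 > 6 → go right; 43 > 36 → go right; 43 < 55 → go left. Place as left child of 55.
Insert 69: 69 > 6 → go right; 69 > 36 → go right; 69 > 55 → go right; 69 > 59 → go right. Place as right child of 59.
Insert 78: 78 > 6 → go right; 78 > 36 → go right; 78 > 55 → go right; 78 > 59 → go right; 78 > 69 → go right. Place as right child of 69.
Insert 53: 53 > 6 → go right; 53 > 36 → go right; 53 < 55 → go left; 53 > 43 → go right. Place as right child of 43.
Insert 54: 54 > 6 → go right; 54 > 36 → go right; 54 < 55 → go left; 54 > 43 → go right; 54 > 53 → go right. Place as right child of 53.
Insert 21: 21 > 6 → go right; 21 < 36 → go left; 21 < 27 → go left; 21 > 15 → go right; 21 < 24 → go left. Place as left child of 24.

The deepest node is 78 at depth 5.

5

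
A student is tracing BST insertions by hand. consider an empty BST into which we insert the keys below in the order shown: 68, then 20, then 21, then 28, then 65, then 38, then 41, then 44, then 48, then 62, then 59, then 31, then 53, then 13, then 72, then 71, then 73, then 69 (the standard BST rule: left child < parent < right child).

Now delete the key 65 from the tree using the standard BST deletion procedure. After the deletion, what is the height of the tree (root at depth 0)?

10

Resulting structure (node: left, right):
  68: L=20, R=72
  20: L=13, R=21
  21: L=–, R=28
  28: L=–, R=65
  65: L=38, R=–
  38: L=31, R=41
  41: L=–, R=44
  44: L=–, R=48
  48: L=–, R=62
  62: L=59, R=–
  59: L=53, R=–
  31: L=–, R=–
  53: L=–, R=–
  13: L=–, R=–
  72: L=71, R=73
  71: L=69, R=–
  73: L=–, R=–
  69: L=–, R=–

Delete 65 (at most one child — splice it out).
After deletion, deepest node is 53 at depth 10.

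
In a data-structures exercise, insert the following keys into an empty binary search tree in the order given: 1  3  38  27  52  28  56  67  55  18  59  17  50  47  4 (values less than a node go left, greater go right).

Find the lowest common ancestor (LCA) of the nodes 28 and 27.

1: root
3: right child of 1 (depth 1)
38: right child of 3 (depth 2)
27: left child of 38 (depth 3)
52: right child of 38 (depth 3)
28: right child of 27 (depth 4)
56: right child of 52 (depth 4)
67: right child of 56 (depth 5)
55: left child of 56 (depth 5)
18: left child of 27 (depth 4)
59: left child of 67 (depth 6)
17: left child of 18 (depth 5)
50: left child of 52 (depth 4)
47: left child of 50 (depth 5)
4: left child of 17 (depth 6)

Path to 28: 1 → 3 → 38 → 27 → 28
Path to 27: 1 → 3 → 38 → 27
27 lies on both paths and is an ancestor of the other node.

27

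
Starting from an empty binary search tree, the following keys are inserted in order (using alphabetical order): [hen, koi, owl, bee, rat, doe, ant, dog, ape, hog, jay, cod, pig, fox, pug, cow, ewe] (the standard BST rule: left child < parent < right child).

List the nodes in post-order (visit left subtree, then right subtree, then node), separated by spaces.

ape ant cow cod ewe fox dog doe bee jay hog pug pig rat owl koi hen

Insert hen: tree is empty, so hen becomes the root.
Insert koi: koi > hen → go right. Place as right child of hen.
Insert owl: owl > hen → go right; owl > koi → go right. Place as right child of koi.
Insert bee: bee < hen → go left. Place as left child of hen.
Insert rat: rat > hen → go right; rat > koi → go right; rat > owl → go right. Place as right child of owl.
Insert doe: doe < hen → go left; doe > bee → go right. Place as right child of bee.
Insert ant: ant < hen → go left; ant < bee → go left. Place as left child of bee.
Insert dog: dog < hen → go left; dog > bee → go right; dog > doe → go right. Place as right child of doe.
Insert ape: ape < hen → go left; ape < bee → go left; ape > ant → go right. Place as right child of ant.
Insert hog: hog > hen → go right; hog < koi → go left. Place as left child of koi.
Insert jay: jay > hen → go right; jay < koi → go left; jay > hog → go right. Place as right child of hog.
Insert cod: cod < hen → go left; cod > bee → go right; cod < doe → go left. Place as left child of doe.
Insert pig: pig > hen → go right; pig > koi → go right; pig > owl → go right; pig < rat → go left. Place as left child of rat.
Insert fox: fox < hen → go left; fox > bee → go right; fox > doe → go right; fox > dog → go right. Place as right child of dog.
Insert pug: pug > hen → go right; pug > koi → go right; pug > owl → go right; pug < rat → go left; pug > pig → go right. Place as right child of pig.
Insert cow: cow < hen → go left; cow > bee → go right; cow < doe → go left; cow > cod → go right. Place as right child of cod.
Insert ewe: ewe < hen → go left; ewe > bee → go right; ewe > doe → go right; ewe > dog → go right; ewe < fox → go left. Place as left child of fox.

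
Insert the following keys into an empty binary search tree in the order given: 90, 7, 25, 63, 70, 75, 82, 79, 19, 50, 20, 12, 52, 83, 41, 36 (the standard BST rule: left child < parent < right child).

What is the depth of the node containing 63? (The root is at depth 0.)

3

Insert 90: tree is empty, so 90 becomes the root.
Insert 7: 7 < 90 → go left. Place as left child of 90.
Insert 25: 25 < 90 → go left; 25 > 7 → go right. Place as right child of 7.
Insert 63: 63 < 90 → go left; 63 > 7 → go right; 63 > 25 → go right. Place as right child of 25.
Insert 70: 70 < 90 → go left; 70 > 7 → go right; 70 > 25 → go right; 70 > 63 → go right. Place as right child of 63.
Insert 75: 75 < 90 → go left; 75 > 7 → go right; 75 > 25 → go right; 75 > 63 → go right; 75 > 70 → go right. Place as right child of 70.
Insert 82: 82 < 90 → go left; 82 > 7 → go right; 82 > 25 → go right; 82 > 63 → go right; 82 > 70 → go right; 82 > 75 → go right. Place as right child of 75.
Insert 79: 79 < 90 → go left; 79 > 7 → go right; 79 > 25 → go right; 79 > 63 → go right; 79 > 70 → go right; 79 > 75 → go right; 79 < 82 → go left. Place as left child of 82.
Insert 19: 19 < 90 → go left; 19 > 7 → go right; 19 < 25 → go left. Place as left child of 25.
Insert 50: 50 < 90 → go left; 50 > 7 → go right; 50 > 25 → go right; 50 < 63 → go left. Place as left child of 63.
Insert 20: 20 < 90 → go left; 20 > 7 → go right; 20 < 25 → go left; 20 > 19 → go right. Place as right child of 19.
Insert 12: 12 < 90 → go left; 12 > 7 → go right; 12 < 25 → go left; 12 < 19 → go left. Place as left child of 19.
Insert 52: 52 < 90 → go left; 52 > 7 → go right; 52 > 25 → go right; 52 < 63 → go left; 52 > 50 → go right. Place as right child of 50.
Insert 83: 83 < 90 → go left; 83 > 7 → go right; 83 > 25 → go right; 83 > 63 → go right; 83 > 70 → go right; 83 > 75 → go right; 83 > 82 → go right. Place as right child of 82.
Insert 41: 41 < 90 → go left; 41 > 7 → go right; 41 > 25 → go right; 41 < 63 → go left; 41 < 50 → go left. Place as left child of 50.
Insert 36: 36 < 90 → go left; 36 > 7 → go right; 36 > 25 → go right; 36 < 63 → go left; 36 < 50 → go left; 36 < 41 → go left. Place as left child of 41.

Path to 63: 90 → 7 → 25 → 63, which is 3 edges.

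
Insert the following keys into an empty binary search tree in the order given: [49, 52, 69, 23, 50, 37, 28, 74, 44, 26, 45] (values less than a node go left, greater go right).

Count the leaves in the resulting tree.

4

Resulting structure (node: left, right):
  49: L=23, R=52
  52: L=50, R=69
  69: L=–, R=74
  23: L=–, R=37
  50: L=–, R=–
  37: L=28, R=44
  28: L=26, R=–
  74: L=–, R=–
  44: L=–, R=45
  26: L=–, R=–
  45: L=–, R=–

Leaves: 26, 45, 50, 74 — 4 in total.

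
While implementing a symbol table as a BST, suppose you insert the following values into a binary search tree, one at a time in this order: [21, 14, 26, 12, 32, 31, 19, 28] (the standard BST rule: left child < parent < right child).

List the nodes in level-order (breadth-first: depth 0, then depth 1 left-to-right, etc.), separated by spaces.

21: root
14: left child of 21 (depth 1)
26: right child of 21 (depth 1)
12: left child of 14 (depth 2)
32: right child of 26 (depth 2)
31: left child of 32 (depth 3)
19: right child of 14 (depth 2)
28: left child of 31 (depth 4)

21 14 26 12 19 32 31 28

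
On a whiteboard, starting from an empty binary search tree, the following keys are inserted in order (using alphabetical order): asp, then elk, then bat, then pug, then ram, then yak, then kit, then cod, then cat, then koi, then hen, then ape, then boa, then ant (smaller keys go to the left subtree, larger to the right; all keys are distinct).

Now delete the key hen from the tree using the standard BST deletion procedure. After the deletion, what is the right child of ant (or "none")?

Resulting structure (node: left, right):
  asp: L=ape, R=elk
  elk: L=bat, R=pug
  bat: L=–, R=cod
  pug: L=kit, R=ram
  ram: L=–, R=yak
  yak: L=–, R=–
  kit: L=hen, R=koi
  cod: L=cat, R=–
  cat: L=boa, R=–
  koi: L=–, R=–
  hen: L=–, R=–
  ape: L=ant, R=–
  boa: L=–, R=–
  ant: L=–, R=–

Delete hen (at most one child — splice it out).
After deletion, ant's right child: none.

none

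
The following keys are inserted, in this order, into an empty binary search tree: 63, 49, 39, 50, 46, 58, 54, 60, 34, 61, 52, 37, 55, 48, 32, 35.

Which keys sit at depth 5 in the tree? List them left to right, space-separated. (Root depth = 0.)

35 52 55 61

Resulting structure (node: left, right):
  63: L=49, R=–
  49: L=39, R=50
  39: L=34, R=46
  50: L=–, R=58
  46: L=–, R=48
  58: L=54, R=60
  54: L=52, R=55
  60: L=–, R=61
  34: L=32, R=37
  61: L=–, R=–
  52: L=–, R=–
  37: L=35, R=–
  55: L=–, R=–
  48: L=–, R=–
  32: L=–, R=–
  35: L=–, R=–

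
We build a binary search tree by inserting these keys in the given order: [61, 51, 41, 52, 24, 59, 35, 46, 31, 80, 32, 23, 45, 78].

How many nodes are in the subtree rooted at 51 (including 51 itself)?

61: root
51: left child of 61 (depth 1)
41: left child of 51 (depth 2)
52: right child of 51 (depth 2)
24: left child of 41 (depth 3)
59: right child of 52 (depth 3)
35: right child of 24 (depth 4)
46: right child of 41 (depth 3)
31: left child of 35 (depth 5)
80: right child of 61 (depth 1)
32: right child of 31 (depth 6)
23: left child of 24 (depth 4)
45: left child of 46 (depth 4)
78: left child of 80 (depth 2)

Subtree rooted at 51 contains: 51, 41, 24, 23, 35, 31, 32, 46, 45, 52, 59 — 11 nodes.

11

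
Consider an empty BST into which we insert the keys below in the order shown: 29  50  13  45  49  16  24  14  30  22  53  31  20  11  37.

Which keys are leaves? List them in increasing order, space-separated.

11 14 20 37 49 53

Resulting structure (node: left, right):
  29: L=13, R=50
  50: L=45, R=53
  13: L=11, R=16
  45: L=30, R=49
  49: L=–, R=–
  16: L=14, R=24
  24: L=22, R=–
  14: L=–, R=–
  30: L=–, R=31
  22: L=20, R=–
  53: L=–, R=–
  31: L=–, R=37
  20: L=–, R=–
  11: L=–, R=–
  37: L=–, R=–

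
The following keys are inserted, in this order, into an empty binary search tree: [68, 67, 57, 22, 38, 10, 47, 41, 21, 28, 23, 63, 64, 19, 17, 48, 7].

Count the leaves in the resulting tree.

6

68: root
67: left child of 68 (depth 1)
57: left child of 67 (depth 2)
22: left child of 57 (depth 3)
38: right child of 22 (depth 4)
10: left child of 22 (depth 4)
47: right child of 38 (depth 5)
41: left child of 47 (depth 6)
21: right child of 10 (depth 5)
28: left child of 38 (depth 5)
23: left child of 28 (depth 6)
63: right child of 57 (depth 3)
64: right child of 63 (depth 4)
19: left child of 21 (depth 6)
17: left child of 19 (depth 7)
48: right child of 47 (depth 6)
7: left child of 10 (depth 5)

Leaves: 7, 17, 23, 41, 48, 64 — 6 in total.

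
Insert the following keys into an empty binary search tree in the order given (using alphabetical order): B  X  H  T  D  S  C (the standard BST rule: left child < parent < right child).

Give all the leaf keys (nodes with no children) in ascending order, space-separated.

C S

Insert B: tree is empty, so B becomes the root.
Insert X: X > B → go right. Place as right child of B.
Insert H: H > B → go right; H < X → go left. Place as left child of X.
Insert T: T > B → go right; T < X → go left; T > H → go right. Place as right child of H.
Insert D: D > B → go right; D < X → go left; D < H → go left. Place as left child of H.
Insert S: S > B → go right; S < X → go left; S > H → go right; S < T → go left. Place as left child of T.
Insert C: C > B → go right; C < X → go left; C < H → go left; C < D → go left. Place as left child of D.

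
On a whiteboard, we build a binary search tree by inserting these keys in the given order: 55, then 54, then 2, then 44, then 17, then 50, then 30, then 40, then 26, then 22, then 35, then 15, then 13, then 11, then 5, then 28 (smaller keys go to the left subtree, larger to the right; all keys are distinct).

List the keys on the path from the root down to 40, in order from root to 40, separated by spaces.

55 54 2 44 17 30 40

55: root
54: left child of 55 (depth 1)
2: left child of 54 (depth 2)
44: right child of 2 (depth 3)
17: left child of 44 (depth 4)
50: right child of 44 (depth 4)
30: right child of 17 (depth 5)
40: right child of 30 (depth 6)
26: left child of 30 (depth 6)
22: left child of 26 (depth 7)
35: left child of 40 (depth 7)
15: left child of 17 (depth 5)
13: left child of 15 (depth 6)
11: left child of 13 (depth 7)
5: left child of 11 (depth 8)
28: right child of 26 (depth 7)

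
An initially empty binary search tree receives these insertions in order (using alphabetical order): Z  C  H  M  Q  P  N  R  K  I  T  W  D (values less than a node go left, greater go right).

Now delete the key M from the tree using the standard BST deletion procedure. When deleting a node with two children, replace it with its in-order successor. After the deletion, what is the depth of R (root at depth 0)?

Resulting structure (node: left, right):
  Z: L=C, R=–
  C: L=–, R=H
  H: L=D, R=M
  M: L=K, R=Q
  Q: L=P, R=R
  P: L=N, R=–
  N: L=–, R=–
  R: L=–, R=T
  K: L=I, R=–
  I: L=–, R=–
  T: L=–, R=W
  W: L=–, R=–
  D: L=–, R=–

Delete M (two children — replace with in-order successor).
After deletion, path to R: Z → C → H → N → Q → R.

5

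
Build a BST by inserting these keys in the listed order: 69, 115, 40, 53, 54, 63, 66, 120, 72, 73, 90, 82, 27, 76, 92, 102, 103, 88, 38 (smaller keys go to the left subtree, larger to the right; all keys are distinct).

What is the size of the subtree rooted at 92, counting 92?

3

Insert 69: tree is empty, so 69 becomes the root.
Insert 115: 115 > 69 → go right. Place as right child of 69.
Insert 40: 40 < 69 → go left. Place as left child of 69.
Insert 53: 53 < 69 → go left; 53 > 40 → go right. Place as right child of 40.
Insert 54: 54 < 69 → go left; 54 > 40 → go right; 54 > 53 → go right. Place as right child of 53.
Insert 63: 63 < 69 → go left; 63 > 40 → go right; 63 > 53 → go right; 63 > 54 → go right. Place as right child of 54.
Insert 66: 66 < 69 → go left; 66 > 40 → go right; 66 > 53 → go right; 66 > 54 → go right; 66 > 63 → go right. Place as right child of 63.
Insert 120: 120 > 69 → go right; 120 > 115 → go right. Place as right child of 115.
Insert 72: 72 > 69 → go right; 72 < 115 → go left. Place as left child of 115.
Insert 73: 73 > 69 → go right; 73 < 115 → go left; 73 > 72 → go right. Place as right child of 72.
Insert 90: 90 > 69 → go right; 90 < 115 → go left; 90 > 72 → go right; 90 > 73 → go right. Place as right child of 73.
Insert 82: 82 > 69 → go right; 82 < 115 → go left; 82 > 72 → go right; 82 > 73 → go right; 82 < 90 → go left. Place as left child of 90.
Insert 27: 27 < 69 → go left; 27 < 40 → go left. Place as left child of 40.
Insert 76: 76 > 69 → go right; 76 < 115 → go left; 76 > 72 → go right; 76 > 73 → go right; 76 < 90 → go left; 76 < 82 → go left. Place as left child of 82.
Insert 92: 92 > 69 → go right; 92 < 115 → go left; 92 > 72 → go right; 92 > 73 → go right; 92 > 90 → go right. Place as right child of 90.
Insert 102: 102 > 69 → go right; 102 < 115 → go left; 102 > 72 → go right; 102 > 73 → go right; 102 > 90 → go right; 102 > 92 → go right. Place as right child of 92.
Insert 103: 103 > 69 → go right; 103 < 115 → go left; 103 > 72 → go right; 103 > 73 → go right; 103 > 90 → go right; 103 > 92 → go right; 103 > 102 → go right. Place as right child of 102.
Insert 88: 88 > 69 → go right; 88 < 115 → go left; 88 > 72 → go right; 88 > 73 → go right; 88 < 90 → go left; 88 > 82 → go right. Place as right child of 82.
Insert 38: 38 < 69 → go left; 38 < 40 → go left; 38 > 27 → go right. Place as right child of 27.

Subtree rooted at 92 contains: 92, 102, 103 — 3 nodes.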